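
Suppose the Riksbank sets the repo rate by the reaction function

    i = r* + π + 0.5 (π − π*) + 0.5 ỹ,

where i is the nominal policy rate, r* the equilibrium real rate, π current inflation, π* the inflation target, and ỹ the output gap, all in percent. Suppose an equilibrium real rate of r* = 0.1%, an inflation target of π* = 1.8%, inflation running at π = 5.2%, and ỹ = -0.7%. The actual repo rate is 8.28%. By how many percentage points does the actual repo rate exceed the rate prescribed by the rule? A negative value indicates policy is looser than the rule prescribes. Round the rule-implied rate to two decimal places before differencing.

1.63 pp

i = 0.1 + 5.2 + 0.5 × (5.2 − 1.8) + 0.5 × (-0.7)
   = 0.1 + 5.2 + 1.7 − 0.35 = 6.65
Deviation = 8.28 − 6.65 = 1.63 pp.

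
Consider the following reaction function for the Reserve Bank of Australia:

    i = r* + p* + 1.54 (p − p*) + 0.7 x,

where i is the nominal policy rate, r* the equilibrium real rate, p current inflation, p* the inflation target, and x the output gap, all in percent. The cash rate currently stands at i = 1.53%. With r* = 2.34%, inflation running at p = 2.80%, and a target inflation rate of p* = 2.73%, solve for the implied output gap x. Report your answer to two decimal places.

-5.21%

0.7 x = 1.53 − 2.34 − 2.73 − 1.54 × (2.80 − 2.73) = -3.6478
x = -3.6478 / 0.7 = -5.21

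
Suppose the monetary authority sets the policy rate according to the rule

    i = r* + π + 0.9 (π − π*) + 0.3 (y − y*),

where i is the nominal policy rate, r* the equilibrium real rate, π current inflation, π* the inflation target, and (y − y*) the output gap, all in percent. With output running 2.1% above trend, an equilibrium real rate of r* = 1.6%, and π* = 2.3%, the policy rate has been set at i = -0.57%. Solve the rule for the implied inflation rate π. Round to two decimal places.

Output 2.1% above potential → (y − y*) = 2.1.
Collecting π: i = r* + (1 + 0.9) π − 0.9 π* + 0.3 (y − y*)
1.9 π = -0.57 − 1.6 + 0.9 × 2.3 − 0.3 × 2.1 = -0.73
π = -0.73 / 1.9 = -0.38

-0.38%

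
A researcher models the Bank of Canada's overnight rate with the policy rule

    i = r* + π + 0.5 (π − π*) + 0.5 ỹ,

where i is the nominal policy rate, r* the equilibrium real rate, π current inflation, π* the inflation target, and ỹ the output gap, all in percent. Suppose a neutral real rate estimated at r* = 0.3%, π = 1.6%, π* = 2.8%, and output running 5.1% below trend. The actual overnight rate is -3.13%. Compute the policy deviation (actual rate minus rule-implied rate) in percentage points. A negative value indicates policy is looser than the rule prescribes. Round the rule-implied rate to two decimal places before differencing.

Output 5.1% below potential → ỹ = -5.1.
i = 0.3 + 1.6 + 0.5 × (1.6 − 2.8) + 0.5 × (-5.1)
   = 0.3 + 1.6 − 0.6 − 2.55 = -1.25
Deviation = -3.13 − (-1.25) = -1.88 pp.

-1.88 pp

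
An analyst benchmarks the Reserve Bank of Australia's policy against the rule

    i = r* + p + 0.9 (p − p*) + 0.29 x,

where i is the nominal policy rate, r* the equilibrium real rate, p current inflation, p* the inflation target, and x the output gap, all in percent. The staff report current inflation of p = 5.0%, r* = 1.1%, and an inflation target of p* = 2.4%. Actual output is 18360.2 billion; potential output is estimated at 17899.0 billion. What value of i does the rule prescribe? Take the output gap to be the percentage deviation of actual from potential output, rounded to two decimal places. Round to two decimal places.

9.19%

Output gap = 100 × (18360.2 − 17899.0) / 17899.0 = 2.58%.
i = 1.10 + 5.00 + 0.9 × (5.00 − 2.40) + 0.29 × 2.58
   = 1.10 + 5 + 2.34 + 0.7482 = 9.19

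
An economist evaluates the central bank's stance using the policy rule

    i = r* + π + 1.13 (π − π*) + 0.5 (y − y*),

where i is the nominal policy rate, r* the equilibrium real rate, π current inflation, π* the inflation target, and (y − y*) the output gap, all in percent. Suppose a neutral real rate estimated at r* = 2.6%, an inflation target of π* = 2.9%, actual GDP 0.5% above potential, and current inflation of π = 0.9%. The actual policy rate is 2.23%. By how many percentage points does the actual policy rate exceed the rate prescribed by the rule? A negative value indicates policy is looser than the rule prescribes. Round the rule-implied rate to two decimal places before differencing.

0.74 pp

Output 0.5% above potential → (y − y*) = 0.5.
i = 2.6 + 0.9 + 1.13 × (0.9 − 2.9) + 0.5 × 0.5
   = 2.6 + 0.9 − 2.26 + 0.25 = 1.49
Deviation = 2.23 − 1.49 = 0.74 pp.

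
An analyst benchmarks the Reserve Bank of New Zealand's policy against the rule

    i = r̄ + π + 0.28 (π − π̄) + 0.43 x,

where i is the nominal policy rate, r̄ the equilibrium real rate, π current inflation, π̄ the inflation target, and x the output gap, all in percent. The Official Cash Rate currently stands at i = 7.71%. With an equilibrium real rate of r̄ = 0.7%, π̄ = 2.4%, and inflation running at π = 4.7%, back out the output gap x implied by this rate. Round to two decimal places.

0.43 x = 7.71 − 0.7 − 4.7 − 0.28 × (4.7 − 2.4) = 1.666
x = 1.666 / 0.43 = 3.87

3.87%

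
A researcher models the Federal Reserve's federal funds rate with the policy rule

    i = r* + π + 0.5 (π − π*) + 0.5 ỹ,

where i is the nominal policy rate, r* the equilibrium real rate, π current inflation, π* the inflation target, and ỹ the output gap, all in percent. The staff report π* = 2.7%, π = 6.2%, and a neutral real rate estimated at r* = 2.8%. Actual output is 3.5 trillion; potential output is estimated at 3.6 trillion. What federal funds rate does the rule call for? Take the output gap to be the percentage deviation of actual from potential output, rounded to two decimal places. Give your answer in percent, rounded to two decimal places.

9.36%

Output gap = 100 × (3.5 − 3.6) / 3.6 = -2.78%.
i = 2.80 + 6.20 + 0.5 × (6.20 − 2.70) + 0.5 × (-2.78)
   = 2.80 + 6.2 + 1.75 − 1.39 = 9.36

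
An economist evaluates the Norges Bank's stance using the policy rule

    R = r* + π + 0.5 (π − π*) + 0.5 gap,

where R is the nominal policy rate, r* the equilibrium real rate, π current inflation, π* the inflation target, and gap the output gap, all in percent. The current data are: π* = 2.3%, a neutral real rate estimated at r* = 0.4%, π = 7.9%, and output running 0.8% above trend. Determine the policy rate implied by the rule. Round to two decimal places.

Output 0.8% above potential → gap = 0.8.
R = 0.4 + 7.9 + 0.5 × (7.9 − 2.3) + 0.5 × 0.8
   = 0.4 + 7.9 + 2.8 + 0.4 = 11.50

11.50%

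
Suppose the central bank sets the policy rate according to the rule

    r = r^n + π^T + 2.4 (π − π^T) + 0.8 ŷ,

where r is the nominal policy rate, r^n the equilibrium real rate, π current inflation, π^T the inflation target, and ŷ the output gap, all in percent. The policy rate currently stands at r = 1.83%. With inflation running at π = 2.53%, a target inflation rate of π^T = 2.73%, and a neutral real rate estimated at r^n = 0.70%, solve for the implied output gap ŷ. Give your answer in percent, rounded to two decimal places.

-1.40%

0.8 ŷ = 1.83 − 0.70 − 2.73 − 2.4 × (2.53 − 2.73) = -1.12
ŷ = -1.12 / 0.8 = -1.40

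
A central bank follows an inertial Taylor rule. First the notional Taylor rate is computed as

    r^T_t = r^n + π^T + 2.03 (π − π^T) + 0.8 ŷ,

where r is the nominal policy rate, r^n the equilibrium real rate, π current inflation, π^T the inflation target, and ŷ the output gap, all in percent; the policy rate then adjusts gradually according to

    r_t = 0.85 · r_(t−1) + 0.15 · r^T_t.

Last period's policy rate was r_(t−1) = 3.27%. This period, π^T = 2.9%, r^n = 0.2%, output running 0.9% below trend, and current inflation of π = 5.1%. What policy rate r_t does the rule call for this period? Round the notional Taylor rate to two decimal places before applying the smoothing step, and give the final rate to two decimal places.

Output 0.9% below potential → ŷ = -0.9.
r^T_t = 0.2 + 2.9 + 2.03 × (5.1 − 2.9) + 0.8 × (-0.9)
   = 0.2 + 2.9 + 4.466 − 0.72 = 6.85
r_t = 0.85 × 3.27 + 0.15 × 6.85 = 2.7795 + 1.0275 = 3.81

3.81%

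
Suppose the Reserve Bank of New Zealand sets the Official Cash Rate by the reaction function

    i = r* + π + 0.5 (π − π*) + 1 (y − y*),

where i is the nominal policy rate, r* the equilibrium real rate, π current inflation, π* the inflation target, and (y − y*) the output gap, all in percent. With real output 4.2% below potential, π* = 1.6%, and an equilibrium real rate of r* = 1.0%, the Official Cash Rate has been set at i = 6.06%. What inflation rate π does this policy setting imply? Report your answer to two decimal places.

6.71%

Output 4.2% below potential → (y − y*) = -4.2.
Collecting π: i = r* + (1 + 0.5) π − 0.5 π* + 1 (y − y*)
1.5 π = 6.06 − 1.0 + 0.5 × 1.6 − 1 × (-4.2) = 10.06
π = 10.06 / 1.5 = 6.71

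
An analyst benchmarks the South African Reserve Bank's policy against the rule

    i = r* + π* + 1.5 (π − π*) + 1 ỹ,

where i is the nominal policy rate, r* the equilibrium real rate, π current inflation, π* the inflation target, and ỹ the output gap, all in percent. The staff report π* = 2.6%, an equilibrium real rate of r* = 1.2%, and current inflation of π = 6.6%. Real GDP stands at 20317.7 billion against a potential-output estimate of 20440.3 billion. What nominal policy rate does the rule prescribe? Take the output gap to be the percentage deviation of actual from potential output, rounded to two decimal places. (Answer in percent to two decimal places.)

Output gap = 100 × (20317.7 − 20440.3) / 20440.3 = -0.60%.
i = 1.20 + 2.60 + 1.5 × (6.60 − 2.60) + 1 × (-0.60)
   = 1.20 + 2.6 + 6 − 0.6 = 9.20

9.20%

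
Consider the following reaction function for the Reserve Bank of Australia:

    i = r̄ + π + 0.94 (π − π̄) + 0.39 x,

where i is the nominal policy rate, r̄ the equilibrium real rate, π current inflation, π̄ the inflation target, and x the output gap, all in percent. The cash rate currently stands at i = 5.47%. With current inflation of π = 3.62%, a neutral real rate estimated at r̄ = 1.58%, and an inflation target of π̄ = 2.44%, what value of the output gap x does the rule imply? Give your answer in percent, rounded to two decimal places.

-2.15%

0.39 x = 5.47 − 1.58 − 3.62 − 0.94 × (3.62 − 2.44) = -0.8392
x = -0.8392 / 0.39 = -2.15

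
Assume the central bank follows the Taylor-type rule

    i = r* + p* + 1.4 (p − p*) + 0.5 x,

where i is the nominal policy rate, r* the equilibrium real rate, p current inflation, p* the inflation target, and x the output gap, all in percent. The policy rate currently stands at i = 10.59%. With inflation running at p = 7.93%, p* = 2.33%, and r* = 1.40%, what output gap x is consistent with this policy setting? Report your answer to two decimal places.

-1.96%

0.5 x = 10.59 − 1.40 − 2.33 − 1.4 × (7.93 − 2.33) = -0.98
x = -0.98 / 0.5 = -1.96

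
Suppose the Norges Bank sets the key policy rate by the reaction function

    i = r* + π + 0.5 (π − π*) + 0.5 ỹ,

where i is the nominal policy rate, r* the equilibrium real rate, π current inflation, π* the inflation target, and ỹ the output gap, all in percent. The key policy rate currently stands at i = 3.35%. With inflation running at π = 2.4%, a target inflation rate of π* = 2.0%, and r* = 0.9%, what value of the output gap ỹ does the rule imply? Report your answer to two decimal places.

-0.30%

0.5 ỹ = 3.35 − 0.9 − 2.4 − 0.5 × (2.4 − 2.0) = -0.15
ỹ = -0.15 / 0.5 = -0.30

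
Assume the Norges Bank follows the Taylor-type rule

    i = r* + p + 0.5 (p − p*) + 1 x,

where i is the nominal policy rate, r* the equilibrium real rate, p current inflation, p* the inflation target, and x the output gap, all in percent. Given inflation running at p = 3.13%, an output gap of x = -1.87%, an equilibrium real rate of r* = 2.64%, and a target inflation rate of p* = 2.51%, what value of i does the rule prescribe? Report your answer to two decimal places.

4.21%

i = 2.64 + 3.13 + 0.5 × (3.13 − 2.51) + 1 × (-1.87)
   = 2.64 + 3.13 + 0.31 − 1.87 = 4.21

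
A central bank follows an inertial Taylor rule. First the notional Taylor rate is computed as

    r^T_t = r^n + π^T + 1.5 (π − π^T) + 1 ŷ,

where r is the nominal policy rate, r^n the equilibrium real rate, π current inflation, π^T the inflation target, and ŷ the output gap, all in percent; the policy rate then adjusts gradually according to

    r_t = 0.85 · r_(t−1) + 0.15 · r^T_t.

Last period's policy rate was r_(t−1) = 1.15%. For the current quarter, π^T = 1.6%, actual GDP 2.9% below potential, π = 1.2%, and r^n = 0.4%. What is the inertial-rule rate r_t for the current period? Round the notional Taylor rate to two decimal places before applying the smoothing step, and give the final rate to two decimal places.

Output 2.9% below potential → ŷ = -2.9.
r^T_t = 0.4 + 1.6 + 1.5 × (1.2 − 1.6) + 1 × (-2.9)
   = 0.4 + 1.6 − 0.6 − 2.9 = -1.50
r_t = 0.85 × 1.15 + 0.15 × (-1.50) = 0.9775 − 0.225 = 0.75

0.75%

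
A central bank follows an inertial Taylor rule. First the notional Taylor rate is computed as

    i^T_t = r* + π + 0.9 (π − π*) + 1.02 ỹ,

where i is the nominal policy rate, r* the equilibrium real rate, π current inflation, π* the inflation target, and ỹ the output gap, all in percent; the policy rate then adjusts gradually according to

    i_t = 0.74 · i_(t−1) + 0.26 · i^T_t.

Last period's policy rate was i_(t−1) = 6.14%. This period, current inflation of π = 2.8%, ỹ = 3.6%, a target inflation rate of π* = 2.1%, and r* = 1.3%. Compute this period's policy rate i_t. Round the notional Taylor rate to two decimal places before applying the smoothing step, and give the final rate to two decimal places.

i^T_t = 1.3 + 2.8 + 0.9 × (2.8 − 2.1) + 1.02 × 3.6
   = 1.3 + 2.8 + 0.63 + 3.672 = 8.40
i_t = 0.74 × 6.14 + 0.26 × 8.40 = 4.5436 + 2.184 = 6.73

6.73%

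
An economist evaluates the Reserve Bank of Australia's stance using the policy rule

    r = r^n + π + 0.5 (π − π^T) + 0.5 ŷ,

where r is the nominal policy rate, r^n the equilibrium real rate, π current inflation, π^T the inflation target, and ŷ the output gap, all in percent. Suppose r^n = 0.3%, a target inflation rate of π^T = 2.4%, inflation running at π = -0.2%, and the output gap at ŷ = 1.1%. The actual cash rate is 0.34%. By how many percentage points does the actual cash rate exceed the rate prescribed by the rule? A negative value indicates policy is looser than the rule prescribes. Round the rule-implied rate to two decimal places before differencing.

r = 0.3 + (-0.2) + 0.5 × (-0.2 − 2.4) + 0.5 × 1.1
   = 0.3 − 0.2 − 1.3 + 0.55 = -0.65
Deviation = 0.34 − (-0.65) = 0.99 pp.

0.99 pp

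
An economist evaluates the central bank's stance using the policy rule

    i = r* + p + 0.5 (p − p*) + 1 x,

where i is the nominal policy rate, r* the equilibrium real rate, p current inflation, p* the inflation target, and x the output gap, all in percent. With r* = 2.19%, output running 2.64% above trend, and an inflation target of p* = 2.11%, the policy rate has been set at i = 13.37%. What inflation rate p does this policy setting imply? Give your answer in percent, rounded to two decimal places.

6.40%

Output 2.64% above potential → x = 2.64.
Collecting p: i = r* + (1 + 0.5) p − 0.5 p* + 1 x
1.5 p = 13.37 − 2.19 + 0.5 × 2.11 − 1 × 2.64 = 9.595
p = 9.595 / 1.5 = 6.40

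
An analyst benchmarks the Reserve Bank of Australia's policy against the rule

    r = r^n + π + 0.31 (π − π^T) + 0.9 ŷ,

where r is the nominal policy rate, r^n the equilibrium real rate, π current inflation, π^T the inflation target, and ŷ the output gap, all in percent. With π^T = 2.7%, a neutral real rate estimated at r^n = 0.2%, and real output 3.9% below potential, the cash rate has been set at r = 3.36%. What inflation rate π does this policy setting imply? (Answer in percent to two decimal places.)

5.73%

Output 3.9% below potential → ŷ = -3.9.
Collecting π: r = r^n + (1 + 0.31) π − 0.31 π^T + 0.9 ŷ
1.31 π = 3.36 − 0.2 + 0.31 × 2.7 − 0.9 × (-3.9) = 7.507
π = 7.507 / 1.31 = 5.73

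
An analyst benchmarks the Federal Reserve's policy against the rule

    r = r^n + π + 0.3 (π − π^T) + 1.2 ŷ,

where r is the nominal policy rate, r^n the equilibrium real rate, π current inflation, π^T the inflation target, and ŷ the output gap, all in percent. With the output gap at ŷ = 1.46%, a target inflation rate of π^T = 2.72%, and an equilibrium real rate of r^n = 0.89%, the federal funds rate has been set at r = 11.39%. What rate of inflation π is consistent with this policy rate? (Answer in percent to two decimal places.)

7.36%

Collecting π: r = r^n + (1 + 0.3) π − 0.3 π^T + 1.2 ŷ
1.3 π = 11.39 − 0.89 + 0.3 × 2.72 − 1.2 × 1.46 = 9.564
π = 9.564 / 1.3 = 7.36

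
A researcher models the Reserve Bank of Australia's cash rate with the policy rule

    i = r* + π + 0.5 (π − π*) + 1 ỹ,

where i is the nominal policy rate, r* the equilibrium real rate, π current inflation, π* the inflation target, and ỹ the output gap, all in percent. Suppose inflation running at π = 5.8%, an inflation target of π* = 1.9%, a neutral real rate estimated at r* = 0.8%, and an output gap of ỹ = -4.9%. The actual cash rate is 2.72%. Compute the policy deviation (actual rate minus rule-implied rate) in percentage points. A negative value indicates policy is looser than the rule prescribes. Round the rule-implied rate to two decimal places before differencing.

i = 0.8 + 5.8 + 0.5 × (5.8 − 1.9) + 1 × (-4.9)
   = 0.8 + 5.8 + 1.95 − 4.9 = 3.65
Deviation = 2.72 − 3.65 = -0.93 pp.

-0.93 pp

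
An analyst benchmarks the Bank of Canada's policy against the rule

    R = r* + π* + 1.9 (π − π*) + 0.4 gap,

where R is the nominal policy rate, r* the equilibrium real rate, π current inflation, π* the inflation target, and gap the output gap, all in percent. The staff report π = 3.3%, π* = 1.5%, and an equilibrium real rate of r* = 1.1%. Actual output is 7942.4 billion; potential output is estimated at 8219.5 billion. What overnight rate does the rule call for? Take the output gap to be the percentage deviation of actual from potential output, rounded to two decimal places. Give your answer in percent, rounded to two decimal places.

Output gap = 100 × (7942.4 − 8219.5) / 8219.5 = -3.37%.
R = 1.10 + 1.50 + 1.9 × (3.30 − 1.50) + 0.4 × (-3.37)
   = 1.10 + 1.5 + 3.42 − 1.348 = 4.67

4.67%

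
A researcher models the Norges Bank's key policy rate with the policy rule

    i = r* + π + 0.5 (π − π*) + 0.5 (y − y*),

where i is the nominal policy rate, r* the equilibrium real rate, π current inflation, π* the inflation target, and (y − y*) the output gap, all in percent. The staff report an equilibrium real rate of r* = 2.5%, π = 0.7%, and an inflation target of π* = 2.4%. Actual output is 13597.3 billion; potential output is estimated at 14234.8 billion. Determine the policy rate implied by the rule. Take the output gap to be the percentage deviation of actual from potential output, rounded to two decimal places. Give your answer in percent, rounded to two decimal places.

0.11%

Output gap = 100 × (13597.3 − 14234.8) / 14234.8 = -4.48%.
i = 2.50 + 0.70 + 0.5 × (0.70 − 2.40) + 0.5 × (-4.48)
   = 2.50 + 0.7 − 0.85 − 2.24 = 0.11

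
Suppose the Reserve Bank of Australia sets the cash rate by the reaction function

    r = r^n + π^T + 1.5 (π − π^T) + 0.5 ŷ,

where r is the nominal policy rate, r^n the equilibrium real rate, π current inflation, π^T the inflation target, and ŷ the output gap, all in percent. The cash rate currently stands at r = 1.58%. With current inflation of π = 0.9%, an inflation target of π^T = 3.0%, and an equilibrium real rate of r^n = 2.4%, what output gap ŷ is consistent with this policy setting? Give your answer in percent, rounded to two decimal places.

0.5 ŷ = 1.58 − 2.4 − 3.0 − 1.5 × (0.9 − 3.0) = -0.67
ŷ = -0.67 / 0.5 = -1.34

-1.34%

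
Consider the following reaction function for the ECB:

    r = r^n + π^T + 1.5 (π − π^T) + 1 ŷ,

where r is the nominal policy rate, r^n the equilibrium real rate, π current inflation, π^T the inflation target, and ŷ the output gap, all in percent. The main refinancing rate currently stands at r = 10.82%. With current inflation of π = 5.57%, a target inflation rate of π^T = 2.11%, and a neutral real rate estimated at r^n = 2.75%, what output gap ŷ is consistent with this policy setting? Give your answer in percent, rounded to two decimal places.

0.77%

1 ŷ = 10.82 − 2.75 − 2.11 − 1.5 × (5.57 − 2.11) = 0.77
ŷ = 0.77 / 1 = 0.77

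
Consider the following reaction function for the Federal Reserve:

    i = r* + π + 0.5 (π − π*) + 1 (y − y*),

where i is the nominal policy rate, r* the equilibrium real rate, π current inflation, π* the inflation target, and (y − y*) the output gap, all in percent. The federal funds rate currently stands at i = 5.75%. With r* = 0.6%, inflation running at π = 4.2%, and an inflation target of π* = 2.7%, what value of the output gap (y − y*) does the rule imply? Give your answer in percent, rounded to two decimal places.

0.20%

1 (y − y*) = 5.75 − 0.6 − 4.2 − 0.5 × (4.2 − 2.7) = 0.2
(y − y*) = 0.2 / 1 = 0.20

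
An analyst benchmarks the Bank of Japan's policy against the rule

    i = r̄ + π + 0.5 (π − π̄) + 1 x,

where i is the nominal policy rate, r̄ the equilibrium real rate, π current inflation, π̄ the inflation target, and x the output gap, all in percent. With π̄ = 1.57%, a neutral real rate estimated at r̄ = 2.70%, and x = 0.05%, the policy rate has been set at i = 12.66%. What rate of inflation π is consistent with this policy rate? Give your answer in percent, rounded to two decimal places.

Collecting π: i = r̄ + (1 + 0.5) π − 0.5 π̄ + 1 x
1.5 π = 12.66 − 2.70 + 0.5 × 1.57 − 1 × 0.05 = 10.695
π = 10.695 / 1.5 = 7.13

7.13%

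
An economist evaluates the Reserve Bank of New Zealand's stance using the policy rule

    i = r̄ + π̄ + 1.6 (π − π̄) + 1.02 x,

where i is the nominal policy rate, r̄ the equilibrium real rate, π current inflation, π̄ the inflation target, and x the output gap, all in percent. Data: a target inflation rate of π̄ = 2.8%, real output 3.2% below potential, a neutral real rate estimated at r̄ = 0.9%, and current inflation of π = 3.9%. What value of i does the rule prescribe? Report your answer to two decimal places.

2.20%

Output 3.2% below potential → x = -3.2.
i = 0.9 + 2.8 + 1.6 × (3.9 − 2.8) + 1.02 × (-3.2)
   = 0.9 + 2.8 + 1.76 − 3.264 = 2.20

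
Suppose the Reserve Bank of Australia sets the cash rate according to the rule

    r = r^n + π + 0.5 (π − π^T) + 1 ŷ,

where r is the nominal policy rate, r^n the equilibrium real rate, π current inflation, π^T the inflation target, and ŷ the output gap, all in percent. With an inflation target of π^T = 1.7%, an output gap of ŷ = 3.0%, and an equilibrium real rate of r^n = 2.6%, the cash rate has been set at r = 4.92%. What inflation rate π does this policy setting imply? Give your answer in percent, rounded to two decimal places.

Collecting π: r = r^n + (1 + 0.5) π − 0.5 π^T + 1 ŷ
1.5 π = 4.92 − 2.6 + 0.5 × 1.7 − 1 × 3.0 = 0.17
π = 0.17 / 1.5 = 0.11

0.11%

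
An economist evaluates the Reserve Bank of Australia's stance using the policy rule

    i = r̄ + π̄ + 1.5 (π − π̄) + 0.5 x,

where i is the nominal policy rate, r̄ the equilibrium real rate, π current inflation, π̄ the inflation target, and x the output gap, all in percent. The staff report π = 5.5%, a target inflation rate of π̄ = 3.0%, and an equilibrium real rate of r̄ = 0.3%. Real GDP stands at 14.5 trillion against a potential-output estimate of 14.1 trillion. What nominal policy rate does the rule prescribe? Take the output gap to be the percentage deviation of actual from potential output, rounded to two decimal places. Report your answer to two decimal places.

8.47%

Output gap = 100 × (14.5 − 14.1) / 14.1 = 2.84%.
i = 0.30 + 3.00 + 1.5 × (5.50 − 3.00) + 0.5 × 2.84
   = 0.30 + 3 + 3.75 + 1.42 = 8.47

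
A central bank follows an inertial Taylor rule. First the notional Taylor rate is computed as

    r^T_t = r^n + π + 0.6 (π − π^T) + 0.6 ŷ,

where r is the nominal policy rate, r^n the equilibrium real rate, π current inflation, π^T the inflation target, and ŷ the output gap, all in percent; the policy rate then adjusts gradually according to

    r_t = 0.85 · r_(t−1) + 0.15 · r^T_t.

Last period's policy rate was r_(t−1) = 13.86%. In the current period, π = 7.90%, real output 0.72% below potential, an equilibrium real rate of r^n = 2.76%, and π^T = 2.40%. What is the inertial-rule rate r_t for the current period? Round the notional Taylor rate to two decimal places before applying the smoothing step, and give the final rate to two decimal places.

13.81%

Output 0.72% below potential → ŷ = -0.72.
r^T_t = 2.76 + 7.90 + 0.6 × (7.90 − 2.40) + 0.6 × (-0.72)
   = 2.76 + 7.9 + 3.3 − 0.432 = 13.53
r_t = 0.85 × 13.86 + 0.15 × 13.53 = 11.781 + 2.0295 = 13.81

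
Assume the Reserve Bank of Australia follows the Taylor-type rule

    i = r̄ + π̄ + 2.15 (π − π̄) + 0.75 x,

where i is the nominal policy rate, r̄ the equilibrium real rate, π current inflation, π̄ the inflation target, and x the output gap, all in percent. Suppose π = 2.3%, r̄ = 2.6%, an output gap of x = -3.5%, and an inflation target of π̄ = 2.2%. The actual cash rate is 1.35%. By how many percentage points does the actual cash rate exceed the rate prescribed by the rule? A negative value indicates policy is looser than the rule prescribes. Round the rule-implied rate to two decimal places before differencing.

i = 2.6 + 2.2 + 2.15 × (2.3 − 2.2) + 0.75 × (-3.5)
   = 2.6 + 2.2 + 0.215 − 2.625 = 2.39
Deviation = 1.35 − 2.39 = -1.04 pp.

-1.04 pp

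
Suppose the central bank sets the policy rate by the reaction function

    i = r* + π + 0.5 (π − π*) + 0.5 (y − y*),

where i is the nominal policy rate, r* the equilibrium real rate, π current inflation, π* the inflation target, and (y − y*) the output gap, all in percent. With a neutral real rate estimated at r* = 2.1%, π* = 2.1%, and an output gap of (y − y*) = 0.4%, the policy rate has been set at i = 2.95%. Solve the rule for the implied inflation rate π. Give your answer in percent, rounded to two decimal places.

Collecting π: i = r* + (1 + 0.5) π − 0.5 π* + 0.5 (y − y*)
1.5 π = 2.95 − 2.1 + 0.5 × 2.1 − 0.5 × 0.4 = 1.7
π = 1.7 / 1.5 = 1.13

1.13%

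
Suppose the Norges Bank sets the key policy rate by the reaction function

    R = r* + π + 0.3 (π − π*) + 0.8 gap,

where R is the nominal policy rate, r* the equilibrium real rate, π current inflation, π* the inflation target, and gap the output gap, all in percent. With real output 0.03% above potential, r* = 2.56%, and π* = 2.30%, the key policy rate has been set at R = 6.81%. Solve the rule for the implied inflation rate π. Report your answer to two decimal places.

Output 0.03% above potential → gap = 0.03.
Collecting π: R = r* + (1 + 0.3) π − 0.3 π* + 0.8 gap
1.3 π = 6.81 − 2.56 + 0.3 × 2.30 − 0.8 × 0.03 = 4.916
π = 4.916 / 1.3 = 3.78

3.78%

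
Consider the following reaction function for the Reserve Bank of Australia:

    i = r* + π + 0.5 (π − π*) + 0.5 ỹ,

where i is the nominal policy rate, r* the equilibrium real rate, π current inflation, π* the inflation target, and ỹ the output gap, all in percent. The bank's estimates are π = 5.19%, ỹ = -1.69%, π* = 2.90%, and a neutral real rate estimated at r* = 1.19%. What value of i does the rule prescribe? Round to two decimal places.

i = 1.19 + 5.19 + 0.5 × (5.19 − 2.90) + 0.5 × (-1.69)
   = 1.19 + 5.19 + 1.145 − 0.845 = 6.68

6.68%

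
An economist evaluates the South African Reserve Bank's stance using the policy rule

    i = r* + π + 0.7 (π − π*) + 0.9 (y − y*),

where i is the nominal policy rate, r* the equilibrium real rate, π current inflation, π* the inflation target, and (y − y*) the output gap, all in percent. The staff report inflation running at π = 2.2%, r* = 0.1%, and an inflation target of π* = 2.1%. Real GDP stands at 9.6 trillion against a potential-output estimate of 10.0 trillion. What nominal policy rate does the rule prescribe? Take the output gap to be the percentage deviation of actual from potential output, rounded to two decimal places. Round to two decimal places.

-1.23%

Output gap = 100 × (9.6 − 10.0) / 10.0 = -4.00%.
i = 0.10 + 2.20 + 0.7 × (2.20 − 2.10) + 0.9 × (-4.00)
   = 0.10 + 2.2 + 0.07 − 3.6 = -1.23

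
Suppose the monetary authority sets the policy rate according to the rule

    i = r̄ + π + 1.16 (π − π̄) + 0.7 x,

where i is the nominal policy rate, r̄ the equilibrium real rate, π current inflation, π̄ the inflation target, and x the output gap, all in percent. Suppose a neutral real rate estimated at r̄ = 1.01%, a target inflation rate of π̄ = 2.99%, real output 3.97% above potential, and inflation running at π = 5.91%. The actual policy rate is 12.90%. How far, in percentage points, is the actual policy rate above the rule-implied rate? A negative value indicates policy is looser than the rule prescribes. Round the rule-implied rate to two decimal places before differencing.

-0.19 pp

Output 3.97% above potential → x = 3.97.
i = 1.01 + 5.91 + 1.16 × (5.91 − 2.99) + 0.7 × 3.97
   = 1.01 + 5.91 + 3.3872 + 2.779 = 13.09
Deviation = 12.90 − 13.09 = -0.19 pp.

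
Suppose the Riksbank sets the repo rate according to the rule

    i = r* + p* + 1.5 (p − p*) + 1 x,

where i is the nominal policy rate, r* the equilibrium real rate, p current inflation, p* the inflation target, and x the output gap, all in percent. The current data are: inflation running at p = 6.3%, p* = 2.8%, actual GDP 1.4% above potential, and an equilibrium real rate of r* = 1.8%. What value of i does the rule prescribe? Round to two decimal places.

Output 1.4% above potential → x = 1.4.
i = 1.8 + 2.8 + 1.5 × (6.3 − 2.8) + 1 × 1.4
   = 1.8 + 2.8 + 5.25 + 1.4 = 11.25

11.25%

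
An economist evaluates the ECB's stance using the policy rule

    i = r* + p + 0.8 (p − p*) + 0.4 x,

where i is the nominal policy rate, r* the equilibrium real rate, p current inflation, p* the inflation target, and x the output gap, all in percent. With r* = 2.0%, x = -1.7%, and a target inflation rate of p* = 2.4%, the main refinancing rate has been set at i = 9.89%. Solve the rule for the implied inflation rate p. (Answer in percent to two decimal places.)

Collecting p: i = r* + (1 + 0.8) p − 0.8 p* + 0.4 x
1.8 p = 9.89 − 2.0 + 0.8 × 2.4 − 0.4 × (-1.7) = 10.49
p = 10.49 / 1.8 = 5.83

5.83%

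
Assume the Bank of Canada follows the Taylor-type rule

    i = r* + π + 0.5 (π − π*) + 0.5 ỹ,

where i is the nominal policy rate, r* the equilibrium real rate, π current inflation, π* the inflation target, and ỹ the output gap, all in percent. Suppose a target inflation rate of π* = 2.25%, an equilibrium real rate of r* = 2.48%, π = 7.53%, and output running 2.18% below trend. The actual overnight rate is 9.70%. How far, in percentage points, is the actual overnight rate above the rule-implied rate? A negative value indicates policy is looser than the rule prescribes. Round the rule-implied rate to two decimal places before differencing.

Output 2.18% below potential → ỹ = -2.18.
i = 2.48 + 7.53 + 0.5 × (7.53 − 2.25) + 0.5 × (-2.18)
   = 2.48 + 7.53 + 2.64 − 1.09 = 11.56
Deviation = 9.70 − 11.56 = -1.86 pp.

-1.86 pp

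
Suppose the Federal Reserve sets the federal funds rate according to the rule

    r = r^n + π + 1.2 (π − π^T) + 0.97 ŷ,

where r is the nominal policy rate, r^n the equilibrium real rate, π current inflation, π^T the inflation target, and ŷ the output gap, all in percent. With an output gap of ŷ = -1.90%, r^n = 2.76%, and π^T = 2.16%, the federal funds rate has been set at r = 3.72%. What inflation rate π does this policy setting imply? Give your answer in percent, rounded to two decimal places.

2.45%

Collecting π: r = r^n + (1 + 1.2) π − 1.2 π^T + 0.97 ŷ
2.2 π = 3.72 − 2.76 + 1.2 × 2.16 − 0.97 × (-1.90) = 5.395
π = 5.395 / 2.2 = 2.45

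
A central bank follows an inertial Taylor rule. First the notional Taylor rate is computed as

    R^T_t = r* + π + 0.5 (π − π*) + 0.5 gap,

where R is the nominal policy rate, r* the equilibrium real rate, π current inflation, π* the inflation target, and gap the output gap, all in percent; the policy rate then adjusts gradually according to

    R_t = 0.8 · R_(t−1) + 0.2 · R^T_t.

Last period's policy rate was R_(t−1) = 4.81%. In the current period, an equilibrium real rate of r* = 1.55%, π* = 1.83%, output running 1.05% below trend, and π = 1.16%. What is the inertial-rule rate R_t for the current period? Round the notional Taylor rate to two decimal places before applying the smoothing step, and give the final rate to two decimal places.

Output 1.05% below potential → gap = -1.05.
R^T_t = 1.55 + 1.16 + 0.5 × (1.16 − 1.83) + 0.5 × (-1.05)
   = 1.55 + 1.16 − 0.335 − 0.525 = 1.85
R_t = 0.8 × 4.81 + 0.2 × 1.85 = 3.848 + 0.37 = 4.22

4.22%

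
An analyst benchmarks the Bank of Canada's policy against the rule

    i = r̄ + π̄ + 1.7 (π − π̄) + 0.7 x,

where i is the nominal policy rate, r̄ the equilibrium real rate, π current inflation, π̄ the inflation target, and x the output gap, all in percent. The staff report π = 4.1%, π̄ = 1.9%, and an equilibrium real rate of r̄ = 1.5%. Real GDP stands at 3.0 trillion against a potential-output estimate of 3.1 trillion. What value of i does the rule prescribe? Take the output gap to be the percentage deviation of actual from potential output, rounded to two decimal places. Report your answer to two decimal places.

4.88%

Output gap = 100 × (3.0 − 3.1) / 3.1 = -3.23%.
i = 1.50 + 1.90 + 1.7 × (4.10 − 1.90) + 0.7 × (-3.23)
   = 1.50 + 1.9 + 3.74 − 2.261 = 4.88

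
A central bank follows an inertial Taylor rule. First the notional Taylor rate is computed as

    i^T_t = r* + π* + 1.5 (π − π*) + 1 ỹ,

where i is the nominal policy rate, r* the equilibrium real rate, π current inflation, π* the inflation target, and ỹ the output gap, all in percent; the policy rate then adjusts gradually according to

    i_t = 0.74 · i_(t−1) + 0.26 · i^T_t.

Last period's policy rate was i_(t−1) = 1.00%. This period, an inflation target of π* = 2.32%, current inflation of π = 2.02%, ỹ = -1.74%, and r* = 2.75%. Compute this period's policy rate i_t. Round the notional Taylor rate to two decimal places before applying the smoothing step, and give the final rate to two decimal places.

i^T_t = 2.75 + 2.32 + 1.5 × (2.02 − 2.32) + 1 × (-1.74)
   = 2.75 + 2.32 − 0.45 − 1.74 = 2.88
i_t = 0.74 × 1.00 + 0.26 × 2.88 = 0.74 + 0.7488 = 1.49

1.49%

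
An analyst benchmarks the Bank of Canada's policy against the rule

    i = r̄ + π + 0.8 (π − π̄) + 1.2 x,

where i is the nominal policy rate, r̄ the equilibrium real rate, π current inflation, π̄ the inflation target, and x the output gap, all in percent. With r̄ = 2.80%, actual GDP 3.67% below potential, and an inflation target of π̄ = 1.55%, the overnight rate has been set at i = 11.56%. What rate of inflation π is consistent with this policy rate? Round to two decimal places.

8.00%

Output 3.67% below potential → x = -3.67.
Collecting π: i = r̄ + (1 + 0.8) π − 0.8 π̄ + 1.2 x
1.8 π = 11.56 − 2.80 + 0.8 × 1.55 − 1.2 × (-3.67) = 14.404
π = 14.404 / 1.8 = 8.00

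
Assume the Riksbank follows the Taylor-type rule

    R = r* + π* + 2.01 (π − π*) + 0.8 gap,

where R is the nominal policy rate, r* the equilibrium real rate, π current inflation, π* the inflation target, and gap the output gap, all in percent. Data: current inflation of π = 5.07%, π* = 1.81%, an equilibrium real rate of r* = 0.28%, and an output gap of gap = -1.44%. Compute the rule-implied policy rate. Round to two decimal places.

R = 0.28 + 1.81 + 2.01 × (5.07 − 1.81) + 0.8 × (-1.44)
   = 0.28 + 1.81 + 6.5526 − 1.152 = 7.49

7.49%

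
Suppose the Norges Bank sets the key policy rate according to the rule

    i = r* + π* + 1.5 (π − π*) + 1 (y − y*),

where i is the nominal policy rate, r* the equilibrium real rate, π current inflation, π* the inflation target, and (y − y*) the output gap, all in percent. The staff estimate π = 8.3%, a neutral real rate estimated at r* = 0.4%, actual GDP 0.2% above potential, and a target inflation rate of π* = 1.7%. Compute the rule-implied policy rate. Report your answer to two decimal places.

Output 0.2% above potential → (y − y*) = 0.2.
i = 0.4 + 1.7 + 1.5 × (8.3 − 1.7) + 1 × 0.2
   = 0.4 + 1.7 + 9.9 + 0.2 = 12.20

12.20%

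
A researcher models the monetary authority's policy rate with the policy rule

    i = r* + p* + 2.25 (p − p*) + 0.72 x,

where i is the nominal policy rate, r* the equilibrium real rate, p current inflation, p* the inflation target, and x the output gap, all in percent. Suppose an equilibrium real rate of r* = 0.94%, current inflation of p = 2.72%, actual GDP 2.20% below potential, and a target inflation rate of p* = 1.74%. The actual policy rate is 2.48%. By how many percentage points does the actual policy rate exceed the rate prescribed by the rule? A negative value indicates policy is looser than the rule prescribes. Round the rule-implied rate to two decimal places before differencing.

-0.82 pp

Output 2.20% below potential → x = -2.20.
i = 0.94 + 1.74 + 2.25 × (2.72 − 1.74) + 0.72 × (-2.20)
   = 0.94 + 1.74 + 2.205 − 1.584 = 3.30
Deviation = 2.48 − 3.30 = -0.82 pp.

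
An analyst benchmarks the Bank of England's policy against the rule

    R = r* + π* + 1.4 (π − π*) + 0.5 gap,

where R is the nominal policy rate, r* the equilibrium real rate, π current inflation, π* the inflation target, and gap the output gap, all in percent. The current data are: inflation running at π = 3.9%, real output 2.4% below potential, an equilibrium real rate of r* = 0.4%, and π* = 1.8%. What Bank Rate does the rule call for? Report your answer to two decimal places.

3.94%

Output 2.4% below potential → gap = -2.4.
R = 0.4 + 1.8 + 1.4 × (3.9 − 1.8) + 0.5 × (-2.4)
   = 0.4 + 1.8 + 2.94 − 1.2 = 3.94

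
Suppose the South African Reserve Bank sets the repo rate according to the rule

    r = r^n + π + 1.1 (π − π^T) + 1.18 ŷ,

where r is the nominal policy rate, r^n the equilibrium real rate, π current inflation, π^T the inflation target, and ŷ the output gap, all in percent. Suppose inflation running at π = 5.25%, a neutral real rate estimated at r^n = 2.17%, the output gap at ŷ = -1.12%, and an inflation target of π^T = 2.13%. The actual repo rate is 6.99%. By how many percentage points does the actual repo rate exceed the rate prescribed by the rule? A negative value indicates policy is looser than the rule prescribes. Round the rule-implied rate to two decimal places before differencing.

-2.54 pp

r = 2.17 + 5.25 + 1.1 × (5.25 − 2.13) + 1.18 × (-1.12)
   = 2.17 + 5.25 + 3.432 − 1.3216 = 9.53
Deviation = 6.99 − 9.53 = -2.54 pp.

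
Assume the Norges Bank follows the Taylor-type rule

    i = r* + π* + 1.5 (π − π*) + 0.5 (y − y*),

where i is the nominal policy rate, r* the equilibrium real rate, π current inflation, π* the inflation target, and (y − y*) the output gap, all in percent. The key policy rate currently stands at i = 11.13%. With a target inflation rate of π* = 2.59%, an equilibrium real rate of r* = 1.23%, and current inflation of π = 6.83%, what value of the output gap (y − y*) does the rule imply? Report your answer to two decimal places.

1.90%

0.5 (y − y*) = 11.13 − 1.23 − 2.59 − 1.5 × (6.83 − 2.59) = 0.95
(y − y*) = 0.95 / 0.5 = 1.90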